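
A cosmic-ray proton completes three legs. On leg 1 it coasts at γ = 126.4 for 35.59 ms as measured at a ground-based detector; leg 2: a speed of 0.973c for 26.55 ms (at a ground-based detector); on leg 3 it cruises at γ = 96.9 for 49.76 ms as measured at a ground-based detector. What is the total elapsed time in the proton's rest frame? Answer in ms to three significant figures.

τ = 6.92 ms

Leg 1: γ = 126.4; τ_1 = 35.59/126.4 = 0.2816 ms.
Leg 2: γ = 1/√(1 − 0.973²) = 1/√0.05327 = 4.333; τ_2 = 26.55/4.333 = 6.128 ms.
Leg 3: γ = 96.9; τ_3 = 49.76/96.90 = 0.5135 ms.
Total: 0.2816 + 6.128 + 0.5135 ms.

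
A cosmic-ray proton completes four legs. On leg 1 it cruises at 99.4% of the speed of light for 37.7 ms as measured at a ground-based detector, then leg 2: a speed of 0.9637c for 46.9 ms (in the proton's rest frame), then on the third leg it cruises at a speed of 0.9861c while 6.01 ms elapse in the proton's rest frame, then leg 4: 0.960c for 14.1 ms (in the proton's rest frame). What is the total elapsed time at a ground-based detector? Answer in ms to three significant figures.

Δt = 300 ms

Leg 1: 37.7 ms is already measured at a ground-based detector.
Leg 2: γ = 1/√(1 − 0.9637²) = 1/√0.07128 = 3.745; Δt_2 = 3.745 × 46.9 = 175.7 ms.
Leg 3: γ = 1/√(1 − 0.9861²) = 1/√0.02761 = 6.019; Δt_3 = 6.019 × 6.01 = 36.17 ms.
Leg 4: γ = 1/√(1 − 0.960²) = 25/7 ≈ 3.571; Δt_4 = 3.571 × 14.1 = 50.36 ms.
Total: 37.70 + 175.7 + 36.17 + 50.36 ms.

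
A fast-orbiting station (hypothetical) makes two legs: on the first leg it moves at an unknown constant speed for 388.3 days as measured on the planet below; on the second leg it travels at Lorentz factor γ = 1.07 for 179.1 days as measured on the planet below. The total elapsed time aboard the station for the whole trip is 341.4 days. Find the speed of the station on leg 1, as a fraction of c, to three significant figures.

β = 0.894

Leg 1: speed unknown; τ_1 = 388.3/γ_1.
Leg 2: γ = 1.07; τ_2 = 179.1/1.070 = 167.4 days.
Total proper time: τ_1 + 167.4 = 341.4, so τ_1 = 341.4 − 167.4 = 174.0 days.
γ_1 = 388.3/174.0 = 2.231; β = √(1 − 1/γ²) = √0.7992.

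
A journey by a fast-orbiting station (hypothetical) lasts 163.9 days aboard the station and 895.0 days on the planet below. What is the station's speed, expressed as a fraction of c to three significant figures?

v = 0.983c

The proper time is measured aboard the station (both events occur at the station's location); Δt is measured on the planet below. γ = Δt/τ = 895.0/163.9 = 5.461.
β = √(1 − 1/γ²) = √(1 − 0.03354) = √0.9665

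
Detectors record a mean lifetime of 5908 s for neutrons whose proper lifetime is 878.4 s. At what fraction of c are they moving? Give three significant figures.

γ = Δt/τ₀ = 5908/878.4 = 6.726
β = √(1 − 1/γ²) = √(1 − 0.02211) = √0.9779

v = 0.989c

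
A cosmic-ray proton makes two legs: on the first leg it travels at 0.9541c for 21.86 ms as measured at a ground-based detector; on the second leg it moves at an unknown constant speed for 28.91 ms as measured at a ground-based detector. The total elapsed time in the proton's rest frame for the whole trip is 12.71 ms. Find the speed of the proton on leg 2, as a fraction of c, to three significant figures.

Leg 1: γ = 1/√(1 − 0.9541²) = 1/√0.08969 = 3.339; τ_1 = 21.86/3.339 = 6.547 ms.
Leg 2: speed unknown; τ_2 = 28.91/γ_2.
Total proper time: 6.547 + τ_2 = 12.71, so τ_2 = 12.71 − 6.547 = 6.163 ms.
γ_2 = 28.91/6.163 = 4.691; β = √(1 − 1/γ²) = √0.9546.

β = 0.977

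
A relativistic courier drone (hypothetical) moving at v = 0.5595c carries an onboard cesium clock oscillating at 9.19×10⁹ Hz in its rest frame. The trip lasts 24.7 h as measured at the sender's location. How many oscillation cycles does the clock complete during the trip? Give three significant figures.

γ = 1/√(1 − 0.5595²) = 1/√0.6870 = 1.207
The oscillator's own cycle count is N = f × τ where τ is the proper time aboard the drone. τ = Δt/γ = 24.7/1.207 = 20.47 h = 7.370×10⁴ s.
N = 9.19×10⁹ × 7.370×10⁴ = 6.773×10¹⁴.

N = 6.77×10¹⁴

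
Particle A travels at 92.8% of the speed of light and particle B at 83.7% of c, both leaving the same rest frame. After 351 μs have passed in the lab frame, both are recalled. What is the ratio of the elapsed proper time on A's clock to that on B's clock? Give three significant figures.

τ_A/τ_B = 0.681

A: β = 0.928; γ = 1/√(1 − 0.928²) = 1/√0.1388 = 2.684. B: β = 0.837; γ = 1/√(1 − 0.837²) = 1/√0.2994 = 1.827.
τ_A/τ_B = γ_B/γ_A = 1.827/2.684 = 0.6809, so τ_A/τ_B = 0.6809.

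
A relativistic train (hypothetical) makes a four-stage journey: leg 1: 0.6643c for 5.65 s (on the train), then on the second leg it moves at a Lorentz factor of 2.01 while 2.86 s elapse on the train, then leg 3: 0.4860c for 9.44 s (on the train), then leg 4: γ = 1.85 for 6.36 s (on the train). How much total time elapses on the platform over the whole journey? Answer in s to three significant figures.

Leg 1: γ = 1/√(1 − 0.6643²) = 1/√0.5587 = 1.338; Δt_1 = 1.338 × 5.65 = 7.559 s.
Leg 2: γ = 2.01; Δt_2 = 2.010 × 2.86 = 5.749 s.
Leg 3: γ = 1/√(1 − 0.4860²) = 1/√0.7638 = 1.144; Δt_3 = 1.144 × 9.44 = 10.80 s.
Leg 4: γ = 1.85; Δt_4 = 1.850 × 6.36 = 11.77 s.
Total: 7.559 + 5.749 + 10.80 + 11.77 s.

Δt = 35.9 s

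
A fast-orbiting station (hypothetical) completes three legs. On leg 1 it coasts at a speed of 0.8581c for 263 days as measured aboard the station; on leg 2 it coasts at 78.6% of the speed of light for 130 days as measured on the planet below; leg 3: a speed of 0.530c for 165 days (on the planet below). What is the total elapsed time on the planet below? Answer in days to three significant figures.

Δt = 807 days

Leg 1: γ = 1/√(1 − 0.8581²) = 1/√0.2637 = 1.947; Δt_1 = 1.947 × 263 = 512.2 days.
Leg 2: 130 days is already measured on the planet below.
Leg 3: 165 days is already measured on the planet below.
Total: 512.2 + 130.0 + 165.0 days.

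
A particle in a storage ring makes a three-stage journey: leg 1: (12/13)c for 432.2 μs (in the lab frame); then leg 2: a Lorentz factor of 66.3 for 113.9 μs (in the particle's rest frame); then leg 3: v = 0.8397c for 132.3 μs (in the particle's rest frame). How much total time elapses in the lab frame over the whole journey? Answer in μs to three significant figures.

Δt = 8230 μs

Leg 1: 432.2 μs is already measured in the lab frame.
Leg 2: γ = 66.3; Δt_2 = 66.30 × 113.9 = 7552 μs.
Leg 3: γ = 1/√(1 − 0.8397²) = 1/√0.2949 = 1.841; Δt_3 = 1.841 × 132.3 = 243.6 μs.
Total: 432.2 + 7552 + 243.6 μs.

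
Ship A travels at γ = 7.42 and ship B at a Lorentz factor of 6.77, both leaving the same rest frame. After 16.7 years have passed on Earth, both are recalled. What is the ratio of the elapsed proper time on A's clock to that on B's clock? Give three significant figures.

A: γ = 7.42. B: γ = 6.77.
τ_A/τ_B = γ_B/γ_A = 6.770/7.420 = 0.9124, so τ_A/τ_B = 0.9124.

τ_A/τ_B = 0.912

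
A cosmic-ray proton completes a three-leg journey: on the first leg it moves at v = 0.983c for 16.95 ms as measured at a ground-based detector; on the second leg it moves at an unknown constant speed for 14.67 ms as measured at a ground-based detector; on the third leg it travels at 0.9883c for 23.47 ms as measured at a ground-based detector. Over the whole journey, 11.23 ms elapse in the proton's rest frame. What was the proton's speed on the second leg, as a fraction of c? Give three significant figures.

Leg 1: γ = 1/√(1 − 0.983²) = 1/√0.03371 = 5.446; τ_1 = 16.95/5.446 = 3.112 ms.
Leg 2: speed unknown; τ_2 = 14.67/γ_2.
Leg 3: γ = 1/√(1 − 0.9883²) = 1/√0.02326 = 6.556; τ_3 = 23.47/6.556 = 3.580 ms.
Total proper time: 3.112 + τ_2 + 3.580 = 11.23, so τ_2 = 11.23 − 6.692 = 4.538 ms.
γ_2 = 14.67/4.538 = 3.233; β = √(1 − 1/γ²) = √0.9043.

β = 0.951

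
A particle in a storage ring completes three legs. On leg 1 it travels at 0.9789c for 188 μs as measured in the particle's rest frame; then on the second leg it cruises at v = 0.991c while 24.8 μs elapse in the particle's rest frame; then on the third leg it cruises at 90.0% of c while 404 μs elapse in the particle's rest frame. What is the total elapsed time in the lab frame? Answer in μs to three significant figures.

Δt = 2030 μs

Leg 1: γ = 1/√(1 − 0.9789²) = 1/√0.04175 = 4.894; Δt_1 = 4.894 × 188 = 920.0 μs.
Leg 2: γ = 1/√(1 − 0.991²) = 1/√0.01792 = 7.470; Δt_2 = 7.470 × 24.8 = 185.3 μs.
Leg 3: β = 0.900; γ = 1/√(1 − 0.900²) = 1/√0.1900 = 2.294; Δt_3 = 2.294 × 404 = 926.8 μs.
Total: 920.0 + 185.3 + 926.8 μs.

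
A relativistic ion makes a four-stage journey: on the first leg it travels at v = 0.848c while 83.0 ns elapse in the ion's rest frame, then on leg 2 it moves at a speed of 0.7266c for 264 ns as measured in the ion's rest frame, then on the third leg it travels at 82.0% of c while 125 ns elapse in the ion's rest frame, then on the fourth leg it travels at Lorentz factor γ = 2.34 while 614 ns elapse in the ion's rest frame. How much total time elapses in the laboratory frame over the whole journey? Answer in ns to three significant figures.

Δt = 2200 ns

Leg 1: γ = 1/√(1 − 0.848²) = 1/√0.2809 = 1.887; Δt_1 = 1.887 × 83.0 = 156.6 ns.
Leg 2: γ = 1/√(1 − 0.7266²) = 1/√0.4721 = 1.455; Δt_2 = 1.455 × 264 = 384.2 ns.
Leg 3: β = 0.820; γ = 1/√(1 − 0.820²) = 1/√0.3276 = 1.747; Δt_3 = 1.747 × 125 = 218.4 ns.
Leg 4: γ = 2.34; Δt_4 = 2.340 × 614 = 1437 ns.
Total: 156.6 + 384.2 + 218.4 + 1437 ns.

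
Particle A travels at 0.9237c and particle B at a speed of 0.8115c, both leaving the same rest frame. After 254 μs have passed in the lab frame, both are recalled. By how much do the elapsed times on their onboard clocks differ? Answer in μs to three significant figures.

|τ_A − τ_B| = 51.1 μs

A: γ = 1/√(1 − 0.9237²) = 1/√0.1468 = 2.610; τ_A = 254/2.610 = 97.31 μs.
B: γ = 1/√(1 − 0.8115²) = 1/√0.3415 = 1.711; τ_B = 254/1.711 = 148.4 μs.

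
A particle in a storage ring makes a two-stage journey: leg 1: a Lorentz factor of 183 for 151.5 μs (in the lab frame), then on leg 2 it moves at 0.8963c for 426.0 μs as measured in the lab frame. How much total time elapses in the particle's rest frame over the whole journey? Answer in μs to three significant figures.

Leg 1: γ = 183; τ_1 = 151.5/183.0 = 0.8279 μs.
Leg 2: γ = 1/√(1 − 0.8963²) = 1/√0.1966 = 2.255; τ_2 = 426.0/2.255 = 188.9 μs.
Total: 0.8279 + 188.9 μs.

τ = 190 μs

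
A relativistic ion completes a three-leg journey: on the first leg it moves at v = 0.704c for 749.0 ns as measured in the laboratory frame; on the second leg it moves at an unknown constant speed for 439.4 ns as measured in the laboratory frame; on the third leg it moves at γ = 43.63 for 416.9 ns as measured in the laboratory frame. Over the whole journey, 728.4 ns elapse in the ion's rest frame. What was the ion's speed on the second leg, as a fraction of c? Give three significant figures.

Leg 1: γ = 1/√(1 − 0.704²) = 1/√0.5044 = 1.408; τ_1 = 749.0/1.408 = 531.9 ns.
Leg 2: speed unknown; τ_2 = 439.4/γ_2.
Leg 3: γ = 43.63; τ_3 = 416.9/43.63 = 9.555 ns.
Total proper time: 531.9 + τ_2 + 9.555 = 728.4, so τ_2 = 728.4 − 541.5 = 186.9 ns.
γ_2 = 439.4/186.9 = 2.351; β = √(1 − 1/γ²) = √0.8191.

β = 0.905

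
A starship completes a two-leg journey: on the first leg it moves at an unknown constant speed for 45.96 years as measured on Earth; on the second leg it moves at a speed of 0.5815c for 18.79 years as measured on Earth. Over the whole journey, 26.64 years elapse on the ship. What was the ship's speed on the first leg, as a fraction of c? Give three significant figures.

β = 0.969

Leg 1: speed unknown; τ_1 = 45.96/γ_1.
Leg 2: γ = 1/√(1 − 0.5815²) = 1/√0.6619 = 1.229; τ_2 = 18.79/1.229 = 15.29 years.
Total proper time: τ_1 + 15.29 = 26.64, so τ_1 = 26.64 − 15.29 = 11.35 years.
γ_1 = 45.96/11.35 = 4.048; β = √(1 − 1/γ²) = √0.9390.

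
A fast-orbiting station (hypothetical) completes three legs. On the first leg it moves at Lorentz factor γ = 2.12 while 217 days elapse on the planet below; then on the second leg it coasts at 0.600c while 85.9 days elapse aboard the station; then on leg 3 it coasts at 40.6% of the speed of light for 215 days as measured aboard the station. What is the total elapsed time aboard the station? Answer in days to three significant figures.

Leg 1: γ = 2.12; τ_1 = 217/2.120 = 102.4 days.
Leg 2: 85.9 days is already measured aboard the station.
Leg 3: 215 days is already measured aboard the station.
Total: 102.4 + 85.90 + 215.0 days.

τ = 403 days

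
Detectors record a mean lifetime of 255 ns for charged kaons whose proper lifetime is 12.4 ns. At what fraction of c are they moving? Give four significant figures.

v = 0.9988c

γ = Δt/τ₀ = 255/12.4 = 20.56
β = √(1 − 1/γ²) = √(1 − 0.002365) = √0.9976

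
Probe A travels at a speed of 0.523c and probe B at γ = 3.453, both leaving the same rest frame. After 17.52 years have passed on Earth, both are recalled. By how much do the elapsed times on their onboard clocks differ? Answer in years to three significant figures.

A: γ = 1/√(1 − 0.523²) = 1/√0.7265 = 1.173; τ_A = 17.52/1.173 = 14.93 years.
B: γ = 3.453; τ_B = 17.52/3.453 = 5.074 years.

|τ_A − τ_B| = 9.86 years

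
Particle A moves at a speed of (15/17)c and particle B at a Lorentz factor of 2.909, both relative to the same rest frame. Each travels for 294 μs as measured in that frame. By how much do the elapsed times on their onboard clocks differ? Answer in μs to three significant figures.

|τ_A − τ_B| = 37.3 μs

A: γ = 1/√(1 − (15/17)²) = 17/8 = 2.125; τ_A = 294/2.125 = 138.4 μs.
B: γ = 2.909; τ_B = 294/2.909 = 101.1 μs.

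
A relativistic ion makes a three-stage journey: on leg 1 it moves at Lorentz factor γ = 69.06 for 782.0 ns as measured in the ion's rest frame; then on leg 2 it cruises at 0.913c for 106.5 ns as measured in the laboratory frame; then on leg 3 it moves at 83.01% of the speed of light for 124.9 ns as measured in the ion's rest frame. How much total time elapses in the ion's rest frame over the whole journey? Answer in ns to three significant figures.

τ = 950 ns

Leg 1: 782.0 ns is already measured in the ion's rest frame.
Leg 2: γ = 1/√(1 − 0.913²) = 1/√0.1664 = 2.451; τ_2 = 106.5/2.451 = 43.45 ns.
Leg 3: 124.9 ns is already measured in the ion's rest frame.
Total: 782.0 + 43.45 + 124.9 ns.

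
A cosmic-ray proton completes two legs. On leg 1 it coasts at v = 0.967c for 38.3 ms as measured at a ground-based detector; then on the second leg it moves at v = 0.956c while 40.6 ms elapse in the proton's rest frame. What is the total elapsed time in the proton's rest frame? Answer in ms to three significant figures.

τ = 50.4 ms

Leg 1: γ = 1/√(1 − 0.967²) = 1/√0.06491 = 3.925; τ_1 = 38.3/3.925 = 9.758 ms.
Leg 2: 40.6 ms is already measured in the proton's rest frame.
Total: 9.758 + 40.60 ms.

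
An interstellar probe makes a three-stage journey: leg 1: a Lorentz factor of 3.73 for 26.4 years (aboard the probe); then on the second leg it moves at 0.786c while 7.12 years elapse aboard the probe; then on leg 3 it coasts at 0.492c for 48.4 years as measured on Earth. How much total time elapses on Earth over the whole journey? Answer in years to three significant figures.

Δt = 158 years

Leg 1: γ = 3.73; Δt_1 = 3.730 × 26.4 = 98.47 years.
Leg 2: γ = 1/√(1 − 0.786²) = 1/√0.3822 = 1.618; Δt_2 = 1.618 × 7.12 = 11.52 years.
Leg 3: 48.4 years is already measured on Earth.
Total: 98.47 + 11.52 + 48.40 years.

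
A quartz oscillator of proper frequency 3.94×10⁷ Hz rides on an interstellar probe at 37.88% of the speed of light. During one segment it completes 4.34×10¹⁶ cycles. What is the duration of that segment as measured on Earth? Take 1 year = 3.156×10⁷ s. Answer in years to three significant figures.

Δt = 37.7 years

β = 0.3788; γ = 1/√(1 − 0.3788²) = 1/√0.8565 = 1.081
Proper time for N cycles: τ = N/f = 4.34×10¹⁶/(3.94×10⁷) = 1.102×10⁹ s = 34.90 years.
Lab-frame duration Δt = γτ = 1.081 × 34.90 = 37.71 years.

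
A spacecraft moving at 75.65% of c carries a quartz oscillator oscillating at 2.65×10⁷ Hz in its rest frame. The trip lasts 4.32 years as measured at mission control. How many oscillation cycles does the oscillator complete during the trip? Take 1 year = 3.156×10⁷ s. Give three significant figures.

N = 2.36×10¹⁵

β = 0.7565; γ = 1/√(1 − 0.7565²) = 1/√0.4277 = 1.529
The oscillator's own cycle count is N = f × τ where τ is the proper time aboard the spacecraft. τ = Δt/γ = 4.32/1.529 = 2.825 years = 8.916×10⁷ s.
N = 2.65×10⁷ × 8.916×10⁷ = 2.363×10¹⁵.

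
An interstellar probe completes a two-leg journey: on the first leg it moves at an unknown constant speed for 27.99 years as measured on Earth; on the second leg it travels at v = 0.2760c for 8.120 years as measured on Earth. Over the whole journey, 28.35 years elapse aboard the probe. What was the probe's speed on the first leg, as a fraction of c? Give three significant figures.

β = 0.679

Leg 1: speed unknown; τ_1 = 27.99/γ_1.
Leg 2: γ = 1/√(1 − 0.2760²) = 1/√0.9238 = 1.040; τ_2 = 8.120/1.040 = 7.805 years.
Total proper time: τ_1 + 7.805 = 28.35, so τ_1 = 28.35 − 7.805 = 20.55 years.
γ_1 = 27.99/20.55 = 1.362; β = √(1 − 1/γ²) = √0.4612.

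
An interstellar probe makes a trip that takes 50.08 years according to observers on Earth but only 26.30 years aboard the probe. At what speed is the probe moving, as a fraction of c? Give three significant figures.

The proper time is measured aboard the probe (both events occur at the probe's location); Δt is measured on Earth. γ = Δt/τ = 50.08/26.30 = 1.904.
β = √(1 − 1/γ²) = √(1 − 0.2758) = √0.7242

v = 0.851c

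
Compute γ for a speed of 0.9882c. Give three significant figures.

γ = 6.53

γ = 1/√(1 − 0.9882²) = 1/√0.02346 = 6.529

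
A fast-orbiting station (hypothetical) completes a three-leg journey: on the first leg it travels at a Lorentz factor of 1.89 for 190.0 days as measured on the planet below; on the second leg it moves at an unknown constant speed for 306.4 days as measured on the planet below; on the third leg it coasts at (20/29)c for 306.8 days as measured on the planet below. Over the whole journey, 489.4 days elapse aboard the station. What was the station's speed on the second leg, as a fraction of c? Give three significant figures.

Leg 1: γ = 1.89; τ_1 = 190.0/1.890 = 100.5 days.
Leg 2: speed unknown; τ_2 = 306.4/γ_2.
Leg 3: γ = 1/√(1 − (20/29)²) = 29/21 ≈ 1.381; τ_3 = 306.8/1.381 = 222.2 days.
Total proper time: 100.5 + τ_2 + 222.2 = 489.4, so τ_2 = 489.4 − 322.7 = 166.7 days.
γ_2 = 306.4/166.7 = 1.838; β = √(1 − 1/γ²) = √0.7040.

β = 0.839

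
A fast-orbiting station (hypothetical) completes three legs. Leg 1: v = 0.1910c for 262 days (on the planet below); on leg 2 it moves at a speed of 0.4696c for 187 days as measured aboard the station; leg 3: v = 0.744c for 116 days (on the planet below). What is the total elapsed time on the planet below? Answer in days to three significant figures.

Leg 1: 262 days is already measured on the planet below.
Leg 2: γ = 1/√(1 − 0.4696²) = 1/√0.7795 = 1.133; Δt_2 = 1.133 × 187 = 211.8 days.
Leg 3: 116 days is already measured on the planet below.
Total: 262.0 + 211.8 + 116.0 days.

Δt = 590 days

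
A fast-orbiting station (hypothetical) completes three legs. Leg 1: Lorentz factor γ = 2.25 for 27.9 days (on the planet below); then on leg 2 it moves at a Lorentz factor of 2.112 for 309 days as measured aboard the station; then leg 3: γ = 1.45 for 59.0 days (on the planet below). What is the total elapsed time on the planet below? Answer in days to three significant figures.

Leg 1: 27.9 days is already measured on the planet below.
Leg 2: γ = 2.112; Δt_2 = 2.112 × 309 = 652.6 days.
Leg 3: 59.0 days is already measured on the planet below.
Total: 27.90 + 652.6 + 59.00 days.

Δt = 740 days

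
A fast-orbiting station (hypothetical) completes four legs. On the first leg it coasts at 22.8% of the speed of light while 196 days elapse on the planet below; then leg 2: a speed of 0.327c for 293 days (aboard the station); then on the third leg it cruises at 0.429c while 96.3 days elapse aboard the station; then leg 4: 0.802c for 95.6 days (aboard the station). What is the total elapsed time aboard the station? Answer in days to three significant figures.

τ = 676 days

Leg 1: β = 0.228; γ = 1/√(1 − 0.228²) = 1/√0.9480 = 1.027; τ_1 = 196/1.027 = 190.8 days.
Leg 2: 293 days is already measured aboard the station.
Leg 3: 96.3 days is already measured aboard the station.
Leg 4: 95.6 days is already measured aboard the station.
Total: 190.8 + 293.0 + 96.30 + 95.60 days.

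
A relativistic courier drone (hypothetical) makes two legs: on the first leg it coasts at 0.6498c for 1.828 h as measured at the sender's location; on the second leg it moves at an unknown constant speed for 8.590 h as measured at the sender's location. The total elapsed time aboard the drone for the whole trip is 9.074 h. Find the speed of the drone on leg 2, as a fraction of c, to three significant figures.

Leg 1: γ = 1/√(1 − 0.6498²) = 1/√0.5778 = 1.316; τ_1 = 1.828/1.316 = 1.389 h.
Leg 2: speed unknown; τ_2 = 8.590/γ_2.
Total proper time: 1.389 + τ_2 = 9.074, so τ_2 = 9.074 − 1.389 = 7.685 h.
γ_2 = 8.590/7.685 = 1.118; β = √(1 − 1/γ²) = √0.1997.

β = 0.447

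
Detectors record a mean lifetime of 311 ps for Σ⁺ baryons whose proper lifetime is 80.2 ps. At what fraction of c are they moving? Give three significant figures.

γ = Δt/τ₀ = 311/80.2 = 3.878
β = √(1 − 1/γ²) = √(1 − 0.06650) = √0.9335

β = 0.966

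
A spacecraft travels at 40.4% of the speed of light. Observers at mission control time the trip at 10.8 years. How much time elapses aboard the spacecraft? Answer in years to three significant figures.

τ = 9.88 years

β = 0.404; γ = 1/√(1 − 0.404²) = 1/√0.8368 = 1.093
The interval measured at mission control is the dilated one; the clock aboard the spacecraft measures the proper time τ = Δt/γ = 10.8/1.093 years.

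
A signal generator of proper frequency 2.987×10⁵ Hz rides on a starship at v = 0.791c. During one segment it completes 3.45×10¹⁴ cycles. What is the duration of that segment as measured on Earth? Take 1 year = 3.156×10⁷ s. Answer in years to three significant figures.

γ = 1/√(1 − 0.791²) = 1/√0.3743 = 1.634
Proper time for N cycles: τ = N/f = 3.45×10¹⁴/(2.987×10⁵) = 1.155×10⁹ s = 36.60 years.
Lab-frame duration Δt = γτ = 1.634 × 36.60 = 59.82 years.

Δt = 59.8 years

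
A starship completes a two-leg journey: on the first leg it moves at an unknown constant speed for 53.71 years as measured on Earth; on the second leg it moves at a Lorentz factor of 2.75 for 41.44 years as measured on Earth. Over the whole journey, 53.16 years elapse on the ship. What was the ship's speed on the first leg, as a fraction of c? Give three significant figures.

Leg 1: speed unknown; τ_1 = 53.71/γ_1.
Leg 2: γ = 2.75; τ_2 = 41.44/2.750 = 15.07 years.
Total proper time: τ_1 + 15.07 = 53.16, so τ_1 = 53.16 − 15.07 = 38.09 years.
γ_1 = 53.71/38.09 = 1.410; β = √(1 − 1/γ²) = √0.4970.

β = 0.705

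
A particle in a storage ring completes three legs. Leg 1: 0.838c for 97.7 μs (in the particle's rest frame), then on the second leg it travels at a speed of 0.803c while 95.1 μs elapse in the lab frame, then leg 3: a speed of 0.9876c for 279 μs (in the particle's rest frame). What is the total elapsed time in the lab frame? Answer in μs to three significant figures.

Leg 1: γ = 1/√(1 − 0.838²) = 1/√0.2978 = 1.833; Δt_1 = 1.833 × 97.7 = 179.0 μs.
Leg 2: 95.1 μs is already measured in the lab frame.
Leg 3: γ = 1/√(1 − 0.9876²) = 1/√0.02465 = 6.370; Δt_3 = 6.370 × 279 = 1777 μs.
Total: 179.0 + 95.10 + 1777 μs.

Δt = 2050 μs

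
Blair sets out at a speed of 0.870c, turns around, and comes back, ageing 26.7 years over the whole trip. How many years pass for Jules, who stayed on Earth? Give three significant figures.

Δt = 54.2 years

γ = 1/√(1 − 0.870²) = 1/√0.2431 = 2.028
Earth-frame duration is the dilated interval: Δt = γτ = 2.028 × 26.7 years.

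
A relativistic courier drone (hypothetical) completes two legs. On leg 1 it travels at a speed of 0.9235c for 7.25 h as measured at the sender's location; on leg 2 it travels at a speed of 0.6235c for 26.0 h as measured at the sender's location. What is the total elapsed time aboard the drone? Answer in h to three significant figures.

Leg 1: γ = 1/√(1 − 0.9235²) = 1/√0.1471 = 2.607; τ_1 = 7.25/2.607 = 2.781 h.
Leg 2: γ = 1/√(1 − 0.6235²) = 1/√0.6112 = 1.279; τ_2 = 26.0/1.279 = 20.33 h.
Total: 2.781 + 20.33 h.

τ = 23.1 h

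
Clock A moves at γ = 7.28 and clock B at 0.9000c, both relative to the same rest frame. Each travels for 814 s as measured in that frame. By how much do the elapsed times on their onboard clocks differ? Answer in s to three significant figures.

A: γ = 7.28; τ_A = 814/7.280 = 111.8 s.
B: γ = 1/√(1 − 0.9000²) = 1/√0.1900 = 2.294; τ_B = 814/2.294 = 354.8 s.

|τ_A − τ_B| = 243 s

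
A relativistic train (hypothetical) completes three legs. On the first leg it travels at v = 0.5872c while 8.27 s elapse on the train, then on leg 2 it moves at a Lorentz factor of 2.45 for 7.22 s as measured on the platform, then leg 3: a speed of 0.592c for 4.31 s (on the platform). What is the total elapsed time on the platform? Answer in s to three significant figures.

Leg 1: γ = 1/√(1 − 0.5872²) = 1/√0.6552 = 1.235; Δt_1 = 1.235 × 8.27 = 10.22 s.
Leg 2: 7.22 s is already measured on the platform.
Leg 3: 4.31 s is already measured on the platform.
Total: 10.22 + 7.220 + 4.310 s.

Δt = 21.7 s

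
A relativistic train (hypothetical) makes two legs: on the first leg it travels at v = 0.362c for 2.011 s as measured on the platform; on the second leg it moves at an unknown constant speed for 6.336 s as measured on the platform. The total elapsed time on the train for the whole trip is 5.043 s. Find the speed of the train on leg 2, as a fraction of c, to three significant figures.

β = 0.866

Leg 1: γ = 1/√(1 − 0.362²) = 1/√0.8690 = 1.073; τ_1 = 2.011/1.073 = 1.875 s.
Leg 2: speed unknown; τ_2 = 6.336/γ_2.
Total proper time: 1.875 + τ_2 = 5.043, so τ_2 = 5.043 − 1.875 = 3.168 s.
γ_2 = 6.336/3.168 = 2.000; β = √(1 − 1/γ²) = √0.7499.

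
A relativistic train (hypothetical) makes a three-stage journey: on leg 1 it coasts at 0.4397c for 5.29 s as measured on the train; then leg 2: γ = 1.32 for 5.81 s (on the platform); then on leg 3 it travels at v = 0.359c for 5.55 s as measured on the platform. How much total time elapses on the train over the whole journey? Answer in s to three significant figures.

Leg 1: 5.29 s is already measured on the train.
Leg 2: γ = 1.32; τ_2 = 5.81/1.320 = 4.402 s.
Leg 3: γ = 1/√(1 − 0.359²) = 1/√0.8711 = 1.071; τ_3 = 5.55/1.071 = 5.180 s.
Total: 5.290 + 4.402 + 5.180 s.

τ = 14.9 s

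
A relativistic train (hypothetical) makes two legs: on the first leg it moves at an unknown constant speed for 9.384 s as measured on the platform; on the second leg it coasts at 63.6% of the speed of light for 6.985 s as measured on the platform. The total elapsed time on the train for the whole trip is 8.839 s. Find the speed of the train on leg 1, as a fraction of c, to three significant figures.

Leg 1: speed unknown; τ_1 = 9.384/γ_1.
Leg 2: β = 0.636; γ = 1/√(1 − 0.636²) = 1/√0.5955 = 1.296; τ_2 = 6.985/1.296 = 5.390 s.
Total proper time: τ_1 + 5.390 = 8.839, so τ_1 = 8.839 − 5.390 = 3.449 s.
γ_1 = 9.384/3.449 = 2.721; β = √(1 − 1/γ²) = √0.8649.

β = 0.930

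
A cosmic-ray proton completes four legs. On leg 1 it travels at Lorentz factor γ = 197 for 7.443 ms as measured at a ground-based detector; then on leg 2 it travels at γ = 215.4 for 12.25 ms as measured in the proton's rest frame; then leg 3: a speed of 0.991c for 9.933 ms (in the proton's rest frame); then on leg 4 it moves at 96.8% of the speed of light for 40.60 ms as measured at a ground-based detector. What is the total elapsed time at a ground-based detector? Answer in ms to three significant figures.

Δt = 2760 ms

Leg 1: 7.443 ms is already measured at a ground-based detector.
Leg 2: γ = 215.4; Δt_2 = 215.4 × 12.25 = 2639 ms.
Leg 3: γ = 1/√(1 − 0.991²) = 1/√0.01792 = 7.470; Δt_3 = 7.470 × 9.933 = 74.20 ms.
Leg 4: 40.60 ms is already measured at a ground-based detector.
Total: 7.443 + 2639 + 74.20 + 40.60 ms.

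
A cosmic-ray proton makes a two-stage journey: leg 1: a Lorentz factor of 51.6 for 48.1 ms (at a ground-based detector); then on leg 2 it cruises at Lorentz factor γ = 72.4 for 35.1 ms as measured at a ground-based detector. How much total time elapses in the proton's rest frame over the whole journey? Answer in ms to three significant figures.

Leg 1: γ = 51.6; τ_1 = 48.1/51.60 = 0.9322 ms.
Leg 2: γ = 72.4; τ_2 = 35.1/72.40 = 0.4848 ms.
Total: 0.9322 + 0.4848 ms.

τ = 1.42 ms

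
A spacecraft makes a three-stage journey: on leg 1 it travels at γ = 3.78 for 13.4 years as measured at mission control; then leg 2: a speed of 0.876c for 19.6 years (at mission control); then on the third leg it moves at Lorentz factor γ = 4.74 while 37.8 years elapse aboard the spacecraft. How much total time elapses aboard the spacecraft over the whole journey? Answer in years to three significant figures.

Leg 1: γ = 3.78; τ_1 = 13.4/3.780 = 3.545 years.
Leg 2: γ = 1/√(1 − 0.876²) = 1/√0.2326 = 2.073; τ_2 = 19.6/2.073 = 9.453 years.
Leg 3: 37.8 years is already measured aboard the spacecraft.
Total: 3.545 + 9.453 + 37.80 years.

τ = 50.8 years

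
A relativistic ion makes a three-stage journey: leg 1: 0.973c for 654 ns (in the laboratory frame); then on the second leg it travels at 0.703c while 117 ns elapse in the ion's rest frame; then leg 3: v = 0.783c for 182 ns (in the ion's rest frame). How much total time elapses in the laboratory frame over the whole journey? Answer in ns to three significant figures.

Δt = 1110 ns

Leg 1: 654 ns is already measured in the laboratory frame.
Leg 2: γ = 1/√(1 − 0.703²) = 1/√0.5058 = 1.406; Δt_2 = 1.406 × 117 = 164.5 ns.
Leg 3: γ = 1/√(1 − 0.783²) = 1/√0.3869 = 1.608; Δt_3 = 1.608 × 182 = 292.6 ns.
Total: 654.0 + 164.5 + 292.6 ns.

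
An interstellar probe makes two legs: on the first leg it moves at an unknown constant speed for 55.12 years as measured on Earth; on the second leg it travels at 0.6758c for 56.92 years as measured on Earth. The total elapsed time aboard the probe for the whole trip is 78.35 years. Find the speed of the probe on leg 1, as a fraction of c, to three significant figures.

β = 0.751

Leg 1: speed unknown; τ_1 = 55.12/γ_1.
Leg 2: γ = 1/√(1 − 0.6758²) = 1/√0.5433 = 1.357; τ_2 = 56.92/1.357 = 41.95 years.
Total proper time: τ_1 + 41.95 = 78.35, so τ_1 = 78.35 − 41.95 = 36.40 years.
γ_1 = 55.12/36.40 = 1.514; β = √(1 − 1/γ²) = √0.5640.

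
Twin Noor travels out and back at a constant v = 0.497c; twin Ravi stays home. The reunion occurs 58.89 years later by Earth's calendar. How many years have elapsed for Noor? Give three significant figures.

τ = 51.1 years

γ = 1/√(1 − 0.497²) = 1/√0.7530 = 1.152
Noor's clock measures proper time along the trip: τ = Δt/γ = 58.89/1.152 years.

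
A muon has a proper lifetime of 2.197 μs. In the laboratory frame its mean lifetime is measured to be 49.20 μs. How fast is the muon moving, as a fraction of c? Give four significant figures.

β = 0.9990

γ = Δt/τ₀ = 49.20/2.197 = 22.39
β = √(1 − 1/γ²) = √(1 − 0.001994) = √0.9980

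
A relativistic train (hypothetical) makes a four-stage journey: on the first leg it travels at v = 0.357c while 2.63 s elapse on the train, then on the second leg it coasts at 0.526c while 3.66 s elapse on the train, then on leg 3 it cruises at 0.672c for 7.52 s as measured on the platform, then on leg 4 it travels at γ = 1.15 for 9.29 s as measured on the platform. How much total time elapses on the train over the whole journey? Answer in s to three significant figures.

Leg 1: 2.63 s is already measured on the train.
Leg 2: 3.66 s is already measured on the train.
Leg 3: γ = 1/√(1 − 0.672²) = 1/√0.5484 = 1.350; τ_3 = 7.52/1.350 = 5.569 s.
Leg 4: γ = 1.15; τ_4 = 9.29/1.150 = 8.078 s.
Total: 2.630 + 3.660 + 5.569 + 8.078 s.

τ = 19.9 s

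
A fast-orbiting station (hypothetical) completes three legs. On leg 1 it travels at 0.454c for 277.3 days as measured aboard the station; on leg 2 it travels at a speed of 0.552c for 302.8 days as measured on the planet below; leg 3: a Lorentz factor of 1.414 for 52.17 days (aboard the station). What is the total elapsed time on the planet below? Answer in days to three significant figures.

Δt = 688 days

Leg 1: γ = 1/√(1 − 0.454²) = 1/√0.7939 = 1.122; Δt_1 = 1.122 × 277.3 = 311.2 days.
Leg 2: 302.8 days is already measured on the planet below.
Leg 3: γ = 1.414; Δt_3 = 1.414 × 52.17 = 73.77 days.
Total: 311.2 + 302.8 + 73.77 days.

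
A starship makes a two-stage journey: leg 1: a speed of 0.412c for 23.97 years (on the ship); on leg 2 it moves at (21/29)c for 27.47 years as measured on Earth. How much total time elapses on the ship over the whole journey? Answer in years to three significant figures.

τ = 42.9 years

Leg 1: 23.97 years is already measured on the ship.
Leg 2: γ = 1/√(1 − (21/29)²) = 29/20 = 1.450; τ_2 = 27.47/1.450 = 18.94 years.
Total: 23.97 + 18.94 years.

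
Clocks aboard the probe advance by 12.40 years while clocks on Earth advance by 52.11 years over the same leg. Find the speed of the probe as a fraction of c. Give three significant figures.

β = 0.971

The proper time is measured aboard the probe (both events occur at the probe's location); Δt is measured on Earth. γ = Δt/τ = 52.11/12.40 = 4.202.
β = √(1 − 1/γ²) = √(1 − 0.05662) = √0.9434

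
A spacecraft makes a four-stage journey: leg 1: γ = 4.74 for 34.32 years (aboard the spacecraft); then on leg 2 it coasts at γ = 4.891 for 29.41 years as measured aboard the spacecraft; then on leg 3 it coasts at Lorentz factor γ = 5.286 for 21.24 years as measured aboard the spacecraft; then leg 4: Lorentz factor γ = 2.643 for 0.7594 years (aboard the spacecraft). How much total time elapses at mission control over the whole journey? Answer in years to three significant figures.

Leg 1: γ = 4.74; Δt_1 = 4.740 × 34.32 = 162.7 years.
Leg 2: γ = 4.891; Δt_2 = 4.891 × 29.41 = 143.8 years.
Leg 3: γ = 5.286; Δt_3 = 5.286 × 21.24 = 112.3 years.
Leg 4: γ = 2.643; Δt_4 = 2.643 × 0.7594 = 2.007 years.
Total: 162.7 + 143.8 + 112.3 + 2.007 years.

Δt = 421 years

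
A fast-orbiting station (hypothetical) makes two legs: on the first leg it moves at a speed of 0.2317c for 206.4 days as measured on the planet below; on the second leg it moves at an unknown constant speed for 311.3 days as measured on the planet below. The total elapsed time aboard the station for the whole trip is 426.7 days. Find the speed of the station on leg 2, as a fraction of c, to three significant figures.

Leg 1: γ = 1/√(1 − 0.2317²) = 1/√0.9463 = 1.028; τ_1 = 206.4/1.028 = 200.8 days.
Leg 2: speed unknown; τ_2 = 311.3/γ_2.
Total proper time: 200.8 + τ_2 = 426.7, so τ_2 = 426.7 − 200.8 = 225.9 days.
γ_2 = 311.3/225.9 = 1.378; β = √(1 − 1/γ²) = √0.4733.

β = 0.688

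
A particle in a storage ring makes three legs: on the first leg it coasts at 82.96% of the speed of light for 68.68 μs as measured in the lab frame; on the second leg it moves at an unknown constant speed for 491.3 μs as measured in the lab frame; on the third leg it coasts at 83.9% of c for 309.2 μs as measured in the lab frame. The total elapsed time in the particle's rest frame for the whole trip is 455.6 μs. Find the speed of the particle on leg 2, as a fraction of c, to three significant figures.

Leg 1: β = 0.8296; γ = 1/√(1 − 0.8296²) = 1/√0.3118 = 1.791; τ_1 = 68.68/1.791 = 38.35 μs.
Leg 2: speed unknown; τ_2 = 491.3/γ_2.
Leg 3: β = 0.839; γ = 1/√(1 − 0.839²) = 1/√0.2961 = 1.838; τ_3 = 309.2/1.838 = 168.2 μs.
Total proper time: 38.35 + τ_2 + 168.2 = 455.6, so τ_2 = 455.6 − 206.6 = 249.0 μs.
γ_2 = 491.3/249.0 = 1.973; β = √(1 − 1/γ²) = √0.7431.

β = 0.862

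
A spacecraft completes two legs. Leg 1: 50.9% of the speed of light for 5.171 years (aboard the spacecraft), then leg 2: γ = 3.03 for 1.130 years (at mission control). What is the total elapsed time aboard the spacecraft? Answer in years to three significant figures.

τ = 5.54 years

Leg 1: 5.171 years is already measured aboard the spacecraft.
Leg 2: γ = 3.03; τ_2 = 1.130/3.030 = 0.3729 years.
Total: 5.171 + 0.3729 years.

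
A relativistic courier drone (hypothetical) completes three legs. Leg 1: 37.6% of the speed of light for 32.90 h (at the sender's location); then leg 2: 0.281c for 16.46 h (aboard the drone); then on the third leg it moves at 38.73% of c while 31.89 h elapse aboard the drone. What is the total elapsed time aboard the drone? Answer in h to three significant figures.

τ = 78.8 h

Leg 1: β = 0.376; γ = 1/√(1 − 0.376²) = 1/√0.8586 = 1.079; τ_1 = 32.90/1.079 = 30.49 h.
Leg 2: 16.46 h is already measured aboard the drone.
Leg 3: 31.89 h is already measured aboard the drone.
Total: 30.49 + 16.46 + 31.89 h.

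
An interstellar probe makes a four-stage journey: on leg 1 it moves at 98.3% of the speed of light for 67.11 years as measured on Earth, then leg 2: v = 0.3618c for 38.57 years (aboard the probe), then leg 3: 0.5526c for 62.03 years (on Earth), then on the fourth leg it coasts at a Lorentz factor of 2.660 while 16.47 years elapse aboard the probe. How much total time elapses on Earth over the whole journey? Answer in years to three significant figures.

Δt = 214 years

Leg 1: 67.11 years is already measured on Earth.
Leg 2: γ = 1/√(1 − 0.3618²) = 1/√0.8691 = 1.073; Δt_2 = 1.073 × 38.57 = 41.37 years.
Leg 3: 62.03 years is already measured on Earth.
Leg 4: γ = 2.660; Δt_4 = 2.660 × 16.47 = 43.81 years.
Total: 67.11 + 41.37 + 62.03 + 43.81 years.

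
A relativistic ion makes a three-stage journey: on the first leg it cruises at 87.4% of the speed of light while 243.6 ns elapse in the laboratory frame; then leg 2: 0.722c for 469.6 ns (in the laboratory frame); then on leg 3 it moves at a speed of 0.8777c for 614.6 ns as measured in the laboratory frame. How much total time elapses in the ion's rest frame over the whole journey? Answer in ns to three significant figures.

Leg 1: β = 0.874; γ = 1/√(1 − 0.874²) = 1/√0.2361 = 2.058; τ_1 = 243.6/2.058 = 118.4 ns.
Leg 2: γ = 1/√(1 − 0.722²) = 1/√0.4787 = 1.445; τ_2 = 469.6/1.445 = 324.9 ns.
Leg 3: γ = 1/√(1 − 0.8777²) = 1/√0.2296 = 2.087; τ_3 = 614.6/2.087 = 294.5 ns.
Total: 118.4 + 324.9 + 294.5 ns.

τ = 738 ns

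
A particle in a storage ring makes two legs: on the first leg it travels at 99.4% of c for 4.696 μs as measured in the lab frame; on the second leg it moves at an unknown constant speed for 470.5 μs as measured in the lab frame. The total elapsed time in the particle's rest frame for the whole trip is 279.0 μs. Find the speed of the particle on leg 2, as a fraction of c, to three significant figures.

β = 0.806

Leg 1: β = 0.994; γ = 1/√(1 − 0.994²) = 1/√0.01196 = 9.142; τ_1 = 4.696/9.142 = 0.5136 μs.
Leg 2: speed unknown; τ_2 = 470.5/γ_2.
Total proper time: 0.5136 + τ_2 = 279.0, so τ_2 = 279.0 − 0.5136 = 278.5 μs.
γ_2 = 470.5/278.5 = 1.689; β = √(1 − 1/γ²) = √0.6497.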